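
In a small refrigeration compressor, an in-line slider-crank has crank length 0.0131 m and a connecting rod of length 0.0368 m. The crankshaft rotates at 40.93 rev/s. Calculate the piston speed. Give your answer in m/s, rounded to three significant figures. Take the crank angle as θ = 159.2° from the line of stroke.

0.795

ω = 2π·40.9 = 257.2 rad/s
For an in-line slider-crank, x = r cosθ + √(L² − r² sin²θ), so v = −rω sinθ·[1 + r cosθ/√(L² − r² sin²θ)].
With r = 0.0131 m, L = 0.0368 m, θ = 159.2°: √(L² − r² sin²θ) = 0.036505 m.
v = −0.0131·257.2·0.35511·[1 + 0.0131·-0.93483/0.036505] = -0.795 m/s.
|v| = 0.795 m/s.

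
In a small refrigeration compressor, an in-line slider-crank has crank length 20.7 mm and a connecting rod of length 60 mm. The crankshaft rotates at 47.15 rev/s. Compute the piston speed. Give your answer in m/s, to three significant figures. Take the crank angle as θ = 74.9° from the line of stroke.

6.49

ω = 2π·47.1 = 296.3 rad/s
For an in-line slider-crank, x = r cosθ + √(L² − r² sin²θ), so v = −rω sinθ·[1 + r cosθ/√(L² − r² sin²θ)].
With r = 0.0207 m, L = 0.06 m, θ = 74.9°: √(L² − r² sin²θ) = 0.056574 m.
v = −0.0207·296.3·0.96547·[1 + 0.0207·0.26050/0.056574] = -6.485 m/s.
|v| = 6.485 m/s.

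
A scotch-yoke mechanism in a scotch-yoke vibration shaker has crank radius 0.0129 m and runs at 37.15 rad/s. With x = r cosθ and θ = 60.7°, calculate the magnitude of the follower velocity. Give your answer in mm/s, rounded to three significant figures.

ω = 37.15 rad/s
x = r cosθ ⇒ ẋ = −rω sinθ.
|v| = rω|sinθ| = 0.0129·37.15·|sin 60.7°| = 0.41793 m/s = 417.93 mm/s.

418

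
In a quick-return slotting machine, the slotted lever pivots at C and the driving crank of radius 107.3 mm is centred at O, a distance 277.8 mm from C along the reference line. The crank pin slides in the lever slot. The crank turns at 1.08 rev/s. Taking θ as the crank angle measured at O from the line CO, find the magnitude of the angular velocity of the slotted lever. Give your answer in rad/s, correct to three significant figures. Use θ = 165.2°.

3.78

ω = 6.786 rad/s (from 1.08 rev/s).
Crank pin A relative to C: A = (d + r cosθ, r sinθ); lever angle φ = atan2(r sinθ, d + r cosθ).
Differentiating tanφ: φ̇ = rω(d cosθ + r)/(d² + r² + 2dr cosθ).
d² + r² + 2dr cosθ = |CA|² = 0.0310481 m²;  d cosθ + r = -0.16128 m.
|ω_lever| = |0.1073·6.786·-0.16128| / 0.0310481 = 3.7823 rad/s.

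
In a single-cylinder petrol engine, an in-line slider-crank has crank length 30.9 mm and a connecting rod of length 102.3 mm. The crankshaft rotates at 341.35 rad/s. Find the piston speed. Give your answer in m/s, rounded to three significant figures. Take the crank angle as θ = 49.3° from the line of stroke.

9.61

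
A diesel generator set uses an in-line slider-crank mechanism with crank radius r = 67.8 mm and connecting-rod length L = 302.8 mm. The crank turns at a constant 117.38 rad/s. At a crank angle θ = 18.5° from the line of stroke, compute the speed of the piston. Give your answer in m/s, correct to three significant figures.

3.06

ω = 117.4 rad/s
For an in-line slider-crank, x = r cosθ + √(L² − r² sin²θ), so v = −rω sinθ·[1 + r cosθ/√(L² − r² sin²θ)].
With r = 0.0678 m, L = 0.3028 m, θ = 18.5°: √(L² − r² sin²θ) = 0.30203 m.
v = −0.0678·117.4·0.31730·[1 + 0.0678·0.94832/0.30203] = -3.0628 m/s.
|v| = 3.0628 m/s.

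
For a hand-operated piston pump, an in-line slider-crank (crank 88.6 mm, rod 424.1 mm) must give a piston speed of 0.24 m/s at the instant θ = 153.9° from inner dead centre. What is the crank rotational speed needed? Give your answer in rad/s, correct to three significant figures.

7.59

For an in-line slider-crank, |v_piston| = rω|sinθ|·[1 + r cosθ/√(L² − r² sin²θ)].
With r = 0.0886 m, L = 0.4241 m, θ = 153.9°: the bracketed kinematic factor |dx/dθ| = 0.031635 m.
ω = v/|dx/dθ| = 0.24/0.031635 = 7.5866 rad/s.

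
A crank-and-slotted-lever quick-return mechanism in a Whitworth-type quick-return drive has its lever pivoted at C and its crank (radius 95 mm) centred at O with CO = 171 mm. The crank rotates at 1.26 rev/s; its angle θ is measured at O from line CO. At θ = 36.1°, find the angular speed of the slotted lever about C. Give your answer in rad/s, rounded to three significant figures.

ω = 7.917 rad/s (from 1.26 rev/s).
Crank pin A relative to C: A = (d + r cosθ, r sinθ); lever angle φ = atan2(r sinθ, d + r cosθ).
Differentiating tanφ: φ̇ = rω(d cosθ + r)/(d² + r² + 2dr cosθ).
d² + r² + 2dr cosθ = |CA|² = 0.0645176 m²;  d cosθ + r = +0.23317 m.
|ω_lever| = |0.095·7.917·+0.23317| / 0.0645176 = 2.7181 rad/s.

2.72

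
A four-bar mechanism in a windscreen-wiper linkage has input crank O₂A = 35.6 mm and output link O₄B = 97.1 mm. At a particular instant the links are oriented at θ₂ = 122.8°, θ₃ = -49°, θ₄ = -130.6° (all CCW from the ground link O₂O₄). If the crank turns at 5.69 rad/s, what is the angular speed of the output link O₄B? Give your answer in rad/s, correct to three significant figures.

0.301

ω₂ = 5.69 rad/s
Differentiating the loop-closure r₂e^{iθ₂}+r₃e^{iθ₃}=r₁+r₄e^{iθ₄} gives r₂ω₂e^{iθ₂}+r₃ω₃e^{iθ₃}=r₄ω₄e^{iθ₄}.
Eliminating the other unknown: ω₄ = r₂ω₂ sin(θ₂−θ₃) / [r₄ sin(θ₄−θ₃)].
Numerator sine = +0.14263; denominator sine = -0.98927.
Result = 0.0356·5.69·(+0.14263) / (0.0971·(-0.98927)) = -0.30077 rad/s; magnitude 0.30077 rad/s.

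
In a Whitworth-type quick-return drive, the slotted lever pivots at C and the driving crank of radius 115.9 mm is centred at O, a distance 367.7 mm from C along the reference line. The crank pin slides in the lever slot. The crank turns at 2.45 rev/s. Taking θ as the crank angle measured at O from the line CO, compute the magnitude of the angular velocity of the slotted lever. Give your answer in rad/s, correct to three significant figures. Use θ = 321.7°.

ω = 15.39 rad/s (from 2.45 rev/s).
Crank pin A relative to C: A = (d + r cosθ, r sinθ); lever angle φ = atan2(r sinθ, d + r cosθ).
Differentiating tanφ: φ̇ = rω(d cosθ + r)/(d² + r² + 2dr cosθ).
d² + r² + 2dr cosθ = |CA|² = 0.215525 m²;  d cosθ + r = +0.40446 m.
|ω_lever| = |0.1159·15.39·+0.40446| / 0.215525 = 3.3482 rad/s.

3.35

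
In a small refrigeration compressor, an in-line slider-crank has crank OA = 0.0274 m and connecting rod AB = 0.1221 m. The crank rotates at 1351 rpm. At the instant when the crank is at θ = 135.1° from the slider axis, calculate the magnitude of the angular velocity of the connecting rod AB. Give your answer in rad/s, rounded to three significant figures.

22.8

ω = 141.5 rad/s (converted from 1351 rpm).
The rod makes angle φ with the slider axis where L sinφ = r sinθ; differentiating, L cosφ·φ̇ = r ω cosθ.
L cosφ = √(L² − r² sin²θ) = 0.12056 m.
|ω_rod| = r ω |cosθ| / √(L² − r² sin²θ) = 0.0274·141.5·0.70834/0.12056 = 22.776 rad/s.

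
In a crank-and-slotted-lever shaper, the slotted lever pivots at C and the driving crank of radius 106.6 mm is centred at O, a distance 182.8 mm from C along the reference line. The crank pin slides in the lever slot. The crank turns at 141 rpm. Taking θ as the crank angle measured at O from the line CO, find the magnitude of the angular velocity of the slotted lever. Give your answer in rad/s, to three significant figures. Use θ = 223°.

2.62

ω = 14.77 rad/s (from 141 rpm).
Crank pin A relative to C: A = (d + r cosθ, r sinθ); lever angle φ = atan2(r sinθ, d + r cosθ).
Differentiating tanφ: φ̇ = rω(d cosθ + r)/(d² + r² + 2dr cosθ).
d² + r² + 2dr cosθ = |CA|² = 0.0162764 m²;  d cosθ + r = -0.027091 m.
|ω_lever| = |0.1066·14.77·-0.027091| / 0.0162764 = 2.6199 rad/s.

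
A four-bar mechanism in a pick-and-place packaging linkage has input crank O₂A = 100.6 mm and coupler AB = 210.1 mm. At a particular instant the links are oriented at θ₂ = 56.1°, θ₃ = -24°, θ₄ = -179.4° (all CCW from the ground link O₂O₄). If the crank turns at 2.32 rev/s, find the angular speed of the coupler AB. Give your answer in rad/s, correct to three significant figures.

ω₂ = 14.58 rad/s (from 2.32 rev/s).
Differentiating the loop-closure r₂e^{iθ₂}+r₃e^{iθ₃}=r₁+r₄e^{iθ₄} gives r₂ω₂e^{iθ₂}+r₃ω₃e^{iθ₃}=r₄ω₄e^{iθ₄}.
Eliminating the other unknown: ω₃ = r₂ω₂ sin(θ₄−θ₂) / [r₃ sin(θ₃−θ₄)].
Numerator sine = +0.82413; denominator sine = +0.41628.
Result = 0.1006·14.58·(+0.82413) / (0.2101·(+0.41628)) = +13.818 rad/s; magnitude 13.818 rad/s.

13.8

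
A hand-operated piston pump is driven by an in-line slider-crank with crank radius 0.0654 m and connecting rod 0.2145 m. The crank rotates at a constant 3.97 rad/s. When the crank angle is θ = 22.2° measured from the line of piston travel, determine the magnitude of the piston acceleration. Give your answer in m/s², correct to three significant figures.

ω = 3.97 rad/s
x(θ) = r cosθ + √(L² − r² sin²θ); with ω constant, a = ω²·d²x/dθ².
d²x/dθ² = −r cosθ − r²(cos2θ)/√u − r⁴ sin²2θ/(4u^{3/2}),  u = L² − r² sin²θ = 0.0453996 m².
Substituting r = 0.0654 m, L = 0.2145 m, θ = 22.2°: d²x/dθ² = -0.075126 m.
a = ω²·d²x/dθ² = (3.97)²·(-0.075126) = -1.184 m/s²;  |a| = 1.184 m/s².

1.18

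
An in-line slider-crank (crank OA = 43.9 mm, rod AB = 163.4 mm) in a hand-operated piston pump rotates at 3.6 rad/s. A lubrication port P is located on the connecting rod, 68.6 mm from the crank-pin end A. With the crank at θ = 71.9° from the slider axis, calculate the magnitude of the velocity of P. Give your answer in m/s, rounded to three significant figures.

0.158

ω = 3.6 rad/s.  Crank-pin speed |V_A| = rω = 0.15804 m/s, perpendicular to OA.
Rod angle: sinφ = −(r/L) sinθ ⇒ φ = -14.796°; ω_rod = −rω cosθ/√(L²−r²sin²θ) = -0.31079 rad/s.
V_P = V_A + ω_rod × AP, with AP = 0.0686 m along the rod.
Components: V_Px = −rω sinθ − a·ω_rod·sinφ = -0.15566 m/s;  V_Py = rω cosθ + a·ω_rod·cosφ = +0.028486 m/s.
|V_P| = √(V_Px² + V_Py²) = 0.15825 m/s.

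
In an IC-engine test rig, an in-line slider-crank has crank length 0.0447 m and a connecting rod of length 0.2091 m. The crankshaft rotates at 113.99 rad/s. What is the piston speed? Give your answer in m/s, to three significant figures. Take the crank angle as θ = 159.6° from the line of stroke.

1.42

ω = 114 rad/s
For an in-line slider-crank, x = r cosθ + √(L² − r² sin²θ), so v = −rω sinθ·[1 + r cosθ/√(L² − r² sin²θ)].
With r = 0.0447 m, L = 0.2091 m, θ = 159.6°: √(L² − r² sin²θ) = 0.20852 m.
v = −0.0447·114·0.34857·[1 + 0.0447·-0.93728/0.20852] = -1.4192 m/s.
|v| = 1.4192 m/s.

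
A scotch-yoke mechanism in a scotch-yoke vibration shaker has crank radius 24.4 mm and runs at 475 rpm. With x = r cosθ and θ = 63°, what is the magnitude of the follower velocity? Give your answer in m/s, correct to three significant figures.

1.08

ω = 49.74 rad/s (from 475 rpm).
x = r cosθ ⇒ ẋ = −rω sinθ.
|v| = rω|sinθ| = 0.0244·49.74·|sin 63°| = 1.0814 m/s.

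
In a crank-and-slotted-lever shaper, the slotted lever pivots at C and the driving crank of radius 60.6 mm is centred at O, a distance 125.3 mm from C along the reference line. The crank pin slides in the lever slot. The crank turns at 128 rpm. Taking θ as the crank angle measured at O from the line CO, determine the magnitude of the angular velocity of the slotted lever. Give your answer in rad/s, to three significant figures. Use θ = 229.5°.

ω = 13.4 rad/s (from 128 rpm).
Crank pin A relative to C: A = (d + r cosθ, r sinθ); lever angle φ = atan2(r sinθ, d + r cosθ).
Differentiating tanφ: φ̇ = rω(d cosθ + r)/(d² + r² + 2dr cosθ).
d² + r² + 2dr cosθ = |CA|² = 0.0095097 m²;  d cosθ + r = -0.020776 m.
|ω_lever| = |0.0606·13.4·-0.020776| / 0.0095097 = 1.7746 rad/s.

1.77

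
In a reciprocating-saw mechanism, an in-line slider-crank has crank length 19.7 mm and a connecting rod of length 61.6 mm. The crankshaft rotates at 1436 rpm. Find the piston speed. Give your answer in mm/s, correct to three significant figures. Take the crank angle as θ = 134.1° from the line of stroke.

1640

ω = 2π·1436/60 = 150.4 rad/s
For an in-line slider-crank, x = r cosθ + √(L² − r² sin²θ), so v = −rω sinθ·[1 + r cosθ/√(L² − r² sin²θ)].
With r = 0.0197 m, L = 0.0616 m, θ = 134.1°: √(L² − r² sin²θ) = 0.059953 m.
v = −0.0197·150.4·0.71813·[1 + 0.0197·-0.69591/0.059953] = -1.6409 m/s.
|v| = 1.6409 m/s = 1640.9 mm/s.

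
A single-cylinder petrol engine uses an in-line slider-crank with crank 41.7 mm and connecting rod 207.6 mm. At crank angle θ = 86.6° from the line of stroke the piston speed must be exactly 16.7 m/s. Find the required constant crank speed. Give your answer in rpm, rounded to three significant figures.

For an in-line slider-crank, |v_piston| = rω|sinθ|·[1 + r cosθ/√(L² − r² sin²θ)].
With r = 0.0417 m, L = 0.2076 m, θ = 86.6°: the bracketed kinematic factor |dx/dθ| = 0.042133 m.
ω = v/|dx/dθ| = 16.7/0.042133 = 396.37 rad/s.
N = 60ω/(2π) = 3785 rpm.

3790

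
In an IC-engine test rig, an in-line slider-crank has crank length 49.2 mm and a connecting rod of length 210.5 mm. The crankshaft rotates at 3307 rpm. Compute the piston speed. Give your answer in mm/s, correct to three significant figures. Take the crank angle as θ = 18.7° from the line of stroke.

ω = 2π·3307/60 = 346.3 rad/s
For an in-line slider-crank, x = r cosθ + √(L² − r² sin²θ), so v = −rω sinθ·[1 + r cosθ/√(L² − r² sin²θ)].
With r = 0.0492 m, L = 0.2105 m, θ = 18.7°: √(L² − r² sin²θ) = 0.20991 m.
v = −0.0492·346.3·0.32061·[1 + 0.0492·0.94721/0.20991] = -6.6755 m/s.
|v| = 6.6755 m/s = 6675.5 mm/s.

6680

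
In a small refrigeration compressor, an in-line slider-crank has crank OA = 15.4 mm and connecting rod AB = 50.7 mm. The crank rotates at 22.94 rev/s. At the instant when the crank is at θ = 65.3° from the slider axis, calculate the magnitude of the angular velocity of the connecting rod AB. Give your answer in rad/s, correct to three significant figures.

19.0

ω = 144.1 rad/s (converted from 22.94 rev/s).
The rod makes angle φ with the slider axis where L sinφ = r sinθ; differentiating, L cosφ·φ̇ = r ω cosθ.
L cosφ = √(L² − r² sin²θ) = 0.048731 m.
|ω_rod| = r ω |cosθ| / √(L² − r² sin²θ) = 0.0154·144.1·0.41787/0.048731 = 19.034 rad/s.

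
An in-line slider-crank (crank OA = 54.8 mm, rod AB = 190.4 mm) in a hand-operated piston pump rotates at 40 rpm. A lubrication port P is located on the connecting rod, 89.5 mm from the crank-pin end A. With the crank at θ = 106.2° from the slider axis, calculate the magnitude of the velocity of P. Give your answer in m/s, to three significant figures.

0.214

ω = 4.189 rad/s.  Crank-pin speed |V_A| = rω = 0.22955 m/s, perpendicular to OA.
Rod angle: sinφ = −(r/L) sinθ ⇒ φ = -16.045°; ω_rod = −rω cosθ/√(L²−r²sin²θ) = +0.34998 rad/s.
V_P = V_A + ω_rod × AP, with AP = 0.0895 m along the rod.
Components: V_Px = −rω sinθ − a·ω_rod·sinφ = -0.21177 m/s;  V_Py = rω cosθ + a·ω_rod·cosφ = -0.033938 m/s.
|V_P| = √(V_Px² + V_Py²) = 0.21448 m/s.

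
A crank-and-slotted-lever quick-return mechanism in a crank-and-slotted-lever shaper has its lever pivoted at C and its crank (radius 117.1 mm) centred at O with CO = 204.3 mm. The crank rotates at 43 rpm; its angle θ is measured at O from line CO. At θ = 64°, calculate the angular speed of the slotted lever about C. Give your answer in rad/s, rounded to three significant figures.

1.43

ω = 4.503 rad/s (from 43 rpm).
Crank pin A relative to C: A = (d + r cosθ, r sinθ); lever angle φ = atan2(r sinθ, d + r cosθ).
Differentiating tanφ: φ̇ = rω(d cosθ + r)/(d² + r² + 2dr cosθ).
d² + r² + 2dr cosθ = |CA|² = 0.0764257 m²;  d cosθ + r = +0.20666 m.
|ω_lever| = |0.1171·4.503·+0.20666| / 0.0764257 = 1.4258 rad/s.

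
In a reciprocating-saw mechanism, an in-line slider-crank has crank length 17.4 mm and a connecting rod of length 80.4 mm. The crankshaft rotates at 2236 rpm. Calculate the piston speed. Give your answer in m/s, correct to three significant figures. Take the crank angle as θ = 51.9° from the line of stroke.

3.64

ω = 2π·2236/60 = 234.2 rad/s
For an in-line slider-crank, x = r cosθ + √(L² − r² sin²θ), so v = −rω sinθ·[1 + r cosθ/√(L² − r² sin²θ)].
With r = 0.0174 m, L = 0.0804 m, θ = 51.9°: √(L² − r² sin²θ) = 0.079225 m.
v = −0.0174·234.2·0.78694·[1 + 0.0174·0.61704/0.079225] = -3.6407 m/s.
|v| = 3.6407 m/s.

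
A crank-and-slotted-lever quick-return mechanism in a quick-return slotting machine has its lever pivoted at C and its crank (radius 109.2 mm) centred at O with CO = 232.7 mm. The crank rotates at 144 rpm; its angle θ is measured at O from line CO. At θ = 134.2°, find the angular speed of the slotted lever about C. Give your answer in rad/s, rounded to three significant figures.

ω = 15.08 rad/s (from 144 rpm).
Crank pin A relative to C: A = (d + r cosθ, r sinθ); lever angle φ = atan2(r sinθ, d + r cosθ).
Differentiating tanφ: φ̇ = rω(d cosθ + r)/(d² + r² + 2dr cosθ).
d² + r² + 2dr cosθ = |CA|² = 0.0306428 m²;  d cosθ + r = -0.05303 m.
|ω_lever| = |0.1092·15.08·-0.05303| / 0.0306428 = 2.8498 rad/s.

2.85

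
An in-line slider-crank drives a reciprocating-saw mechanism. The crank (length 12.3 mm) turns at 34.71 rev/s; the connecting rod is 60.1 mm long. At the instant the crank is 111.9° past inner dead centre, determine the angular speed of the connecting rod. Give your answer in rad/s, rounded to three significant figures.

ω = 218.1 rad/s (converted from 34.71 rev/s).
The rod makes angle φ with the slider axis where L sinφ = r sinθ; differentiating, L cosφ·φ̇ = r ω cosθ.
L cosφ = √(L² − r² sin²θ) = 0.059007 m.
|ω_rod| = r ω |cosθ| / √(L² − r² sin²θ) = 0.0123·218.1·0.37299/0.059007 = 16.956 rad/s.

17.0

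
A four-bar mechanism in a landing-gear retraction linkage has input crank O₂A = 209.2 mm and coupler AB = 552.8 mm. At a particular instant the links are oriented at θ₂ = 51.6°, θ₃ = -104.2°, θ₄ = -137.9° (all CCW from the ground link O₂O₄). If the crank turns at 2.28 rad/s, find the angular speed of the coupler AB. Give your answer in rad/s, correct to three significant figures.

0.257

ω₂ = 2.28 rad/s
Differentiating the loop-closure r₂e^{iθ₂}+r₃e^{iθ₃}=r₁+r₄e^{iθ₄} gives r₂ω₂e^{iθ₂}+r₃ω₃e^{iθ₃}=r₄ω₄e^{iθ₄}.
Eliminating the other unknown: ω₃ = r₂ω₂ sin(θ₄−θ₂) / [r₃ sin(θ₃−θ₄)].
Numerator sine = +0.16505; denominator sine = +0.55484.
Result = 0.2092·2.28·(+0.16505) / (0.5528·(+0.55484)) = +0.25666 rad/s; magnitude 0.25666 rad/s.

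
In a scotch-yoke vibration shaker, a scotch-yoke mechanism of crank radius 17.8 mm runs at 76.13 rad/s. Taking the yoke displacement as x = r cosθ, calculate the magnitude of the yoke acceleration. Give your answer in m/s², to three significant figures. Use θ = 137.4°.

ω = 76.13 rad/s
x = r cosθ ⇒ ẍ = −rω² cosθ (ω constant).
|a| = rω²|cosθ| = 0.0178·(76.13)²·|cos 137.4°| = 75.939 m/s².

75.9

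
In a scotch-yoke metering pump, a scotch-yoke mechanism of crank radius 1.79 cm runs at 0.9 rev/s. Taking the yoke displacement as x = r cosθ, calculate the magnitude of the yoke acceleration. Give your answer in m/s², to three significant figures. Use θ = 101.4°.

ω = 5.655 rad/s (from 0.9 rev/s).
x = r cosθ ⇒ ẍ = −rω² cosθ (ω constant).
|a| = rω²|cosθ| = 0.0179·(5.655)²·|cos 101.4°| = 0.11314 m/s².

0.113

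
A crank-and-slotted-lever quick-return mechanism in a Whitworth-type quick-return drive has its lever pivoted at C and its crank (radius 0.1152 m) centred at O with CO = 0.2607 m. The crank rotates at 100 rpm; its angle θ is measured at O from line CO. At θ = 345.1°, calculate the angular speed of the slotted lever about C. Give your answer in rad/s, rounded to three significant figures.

ω = 10.47 rad/s (from 100 rpm).
Crank pin A relative to C: A = (d + r cosθ, r sinθ); lever angle φ = atan2(r sinθ, d + r cosθ).
Differentiating tanφ: φ̇ = rω(d cosθ + r)/(d² + r² + 2dr cosθ).
d² + r² + 2dr cosθ = |CA|² = 0.139281 m²;  d cosθ + r = +0.36713 m.
|ω_lever| = |0.1152·10.47·+0.36713| / 0.139281 = 3.1799 rad/s.

3.18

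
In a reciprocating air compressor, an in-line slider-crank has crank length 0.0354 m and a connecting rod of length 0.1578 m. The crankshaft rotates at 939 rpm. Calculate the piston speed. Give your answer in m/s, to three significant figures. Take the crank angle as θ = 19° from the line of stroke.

1.37

ω = 2π·939/60 = 98.33 rad/s
For an in-line slider-crank, x = r cosθ + √(L² − r² sin²θ), so v = −rω sinθ·[1 + r cosθ/√(L² − r² sin²θ)].
With r = 0.0354 m, L = 0.1578 m, θ = 19°: √(L² − r² sin²θ) = 0.15738 m.
v = −0.0354·98.33·0.32557·[1 + 0.0354·0.94552/0.15738] = -1.3743 m/s.
|v| = 1.3743 m/s.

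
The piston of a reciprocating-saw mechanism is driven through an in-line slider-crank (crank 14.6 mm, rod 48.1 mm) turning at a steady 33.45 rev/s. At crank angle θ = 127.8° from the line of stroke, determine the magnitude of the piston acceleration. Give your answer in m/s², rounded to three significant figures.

441

ω = 2π·33.5 = 210.2 rad/s
x(θ) = r cosθ + √(L² − r² sin²θ); with ω constant, a = ω²·d²x/dθ².
d²x/dθ² = −r cosθ − r²(cos2θ)/√u − r⁴ sin²2θ/(4u^{3/2}),  u = L² − r² sin²θ = 0.00218052 m².
Substituting r = 0.0146 m, L = 0.0481 m, θ = 127.8°: d²x/dθ² = +0.009979 m.
a = ω²·d²x/dθ² = (210.2)²·(+0.009979) = +440.8 m/s²;  |a| = 440.8 m/s².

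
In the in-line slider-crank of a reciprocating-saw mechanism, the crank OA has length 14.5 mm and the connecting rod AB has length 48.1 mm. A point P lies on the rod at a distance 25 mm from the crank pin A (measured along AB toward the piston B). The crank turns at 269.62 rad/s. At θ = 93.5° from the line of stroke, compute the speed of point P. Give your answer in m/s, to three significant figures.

ω = 269.6 rad/s.  Crank-pin speed |V_A| = rω = 3.9095 m/s, perpendicular to OA.
Rod angle: sinφ = −(r/L) sinθ ⇒ φ = -17.511°; ω_rod = −rω cosθ/√(L²−r²sin²θ) = +5.203 rad/s.
V_P = V_A + ω_rod × AP, with AP = 0.025 m along the rod.
Components: V_Px = −rω sinθ − a·ω_rod·sinφ = -3.8631 m/s;  V_Py = rω cosθ + a·ω_rod·cosφ = -0.11462 m/s.
|V_P| = √(V_Px² + V_Py²) = 3.8648 m/s.

3.86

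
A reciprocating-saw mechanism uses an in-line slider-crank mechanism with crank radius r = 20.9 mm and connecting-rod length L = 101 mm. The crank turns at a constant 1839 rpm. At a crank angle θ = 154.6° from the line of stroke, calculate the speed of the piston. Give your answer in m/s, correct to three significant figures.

1.40

ω = 2π·1839/60 = 192.6 rad/s
For an in-line slider-crank, x = r cosθ + √(L² − r² sin²θ), so v = −rω sinθ·[1 + r cosθ/√(L² − r² sin²θ)].
With r = 0.0209 m, L = 0.101 m, θ = 154.6°: √(L² − r² sin²θ) = 0.1006 m.
v = −0.0209·192.6·0.42894·[1 + 0.0209·-0.90334/0.1006] = -1.4024 m/s.
|v| = 1.4024 m/s.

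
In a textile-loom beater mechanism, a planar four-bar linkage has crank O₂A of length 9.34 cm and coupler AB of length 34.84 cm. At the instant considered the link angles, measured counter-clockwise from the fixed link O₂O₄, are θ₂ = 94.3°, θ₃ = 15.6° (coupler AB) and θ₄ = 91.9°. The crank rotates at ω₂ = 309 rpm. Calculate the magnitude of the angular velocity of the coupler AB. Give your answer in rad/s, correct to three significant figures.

0.374

ω₂ = 32.36 rad/s (from 309 rpm).
Differentiating the loop-closure r₂e^{iθ₂}+r₃e^{iθ₃}=r₁+r₄e^{iθ₄} gives r₂ω₂e^{iθ₂}+r₃ω₃e^{iθ₃}=r₄ω₄e^{iθ₄}.
Eliminating the other unknown: ω₃ = r₂ω₂ sin(θ₄−θ₂) / [r₃ sin(θ₃−θ₄)].
Numerator sine = -0.04188; denominator sine = -0.97155.
Result = 0.0934·32.36·(-0.04188) / (0.3484·(-0.97155)) = +0.3739 rad/s; magnitude 0.3739 rad/s.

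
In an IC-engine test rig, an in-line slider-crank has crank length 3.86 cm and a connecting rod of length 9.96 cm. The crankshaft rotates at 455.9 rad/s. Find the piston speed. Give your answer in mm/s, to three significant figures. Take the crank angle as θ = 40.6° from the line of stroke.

ω = 455.9 rad/s
For an in-line slider-crank, x = r cosθ + √(L² − r² sin²θ), so v = −rω sinθ·[1 + r cosθ/√(L² − r² sin²θ)].
With r = 0.0386 m, L = 0.0996 m, θ = 40.6°: √(L² − r² sin²θ) = 0.09638 m.
v = −0.0386·455.9·0.65077·[1 + 0.0386·0.75927/0.09638] = -14.935 m/s.
|v| = 14.935 m/s = 14935 mm/s.

14900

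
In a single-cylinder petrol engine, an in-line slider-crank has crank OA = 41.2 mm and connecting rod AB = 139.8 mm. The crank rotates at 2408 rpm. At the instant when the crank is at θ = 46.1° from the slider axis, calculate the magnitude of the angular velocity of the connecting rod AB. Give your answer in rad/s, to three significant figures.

ω = 252.2 rad/s (converted from 2408 rpm).
The rod makes angle φ with the slider axis where L sinφ = r sinθ; differentiating, L cosφ·φ̇ = r ω cosθ.
L cosφ = √(L² − r² sin²θ) = 0.13661 m.
|ω_rod| = r ω |cosθ| / √(L² − r² sin²θ) = 0.0412·252.2·0.69340/0.13661 = 52.733 rad/s.

52.7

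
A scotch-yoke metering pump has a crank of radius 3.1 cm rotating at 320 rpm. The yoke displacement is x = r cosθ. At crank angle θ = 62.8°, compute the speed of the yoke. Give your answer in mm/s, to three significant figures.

924

ω = 33.51 rad/s (from 320 rpm).
x = r cosθ ⇒ ẋ = −rω sinθ.
|v| = rω|sinθ| = 0.031·33.51·|sin 62.8°| = 0.92394 m/s = 923.94 mm/s.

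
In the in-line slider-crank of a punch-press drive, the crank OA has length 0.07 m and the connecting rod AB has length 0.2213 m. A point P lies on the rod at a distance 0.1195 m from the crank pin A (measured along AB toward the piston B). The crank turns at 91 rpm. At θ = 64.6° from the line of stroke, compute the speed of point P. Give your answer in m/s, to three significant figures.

0.662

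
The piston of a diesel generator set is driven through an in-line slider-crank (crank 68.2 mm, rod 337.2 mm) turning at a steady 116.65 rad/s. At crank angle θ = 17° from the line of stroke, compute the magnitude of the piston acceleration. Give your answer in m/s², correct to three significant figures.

1040

ω = 116.7 rad/s
x(θ) = r cosθ + √(L² − r² sin²θ); with ω constant, a = ω²·d²x/dθ².
d²x/dθ² = −r cosθ − r²(cos2θ)/√u − r⁴ sin²2θ/(4u^{3/2}),  u = L² − r² sin²θ = 0.113306 m².
Substituting r = 0.0682 m, L = 0.3372 m, θ = 17°: d²x/dθ² = -0.07672 m.
a = ω²·d²x/dθ² = (116.7)²·(-0.07672) = -1043.9 m/s²;  |a| = 1043.9 m/s².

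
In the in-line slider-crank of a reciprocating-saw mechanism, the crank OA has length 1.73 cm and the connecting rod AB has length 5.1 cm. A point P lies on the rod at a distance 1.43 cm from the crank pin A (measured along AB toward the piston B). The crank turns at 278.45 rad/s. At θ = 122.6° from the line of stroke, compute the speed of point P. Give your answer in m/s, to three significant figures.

ω = 278.4 rad/s.  Crank-pin speed |V_A| = rω = 4.8172 m/s, perpendicular to OA.
Rod angle: sinφ = −(r/L) sinθ ⇒ φ = -16.605°; ω_rod = −rω cosθ/√(L²−r²sin²θ) = +53.104 rad/s.
V_P = V_A + ω_rod × AP, with AP = 0.0143 m along the rod.
Components: V_Px = −rω sinθ − a·ω_rod·sinφ = -3.8412 m/s;  V_Py = rω cosθ + a·ω_rod·cosφ = -1.8676 m/s.
|V_P| = √(V_Px² + V_Py²) = 4.2712 m/s.

4.27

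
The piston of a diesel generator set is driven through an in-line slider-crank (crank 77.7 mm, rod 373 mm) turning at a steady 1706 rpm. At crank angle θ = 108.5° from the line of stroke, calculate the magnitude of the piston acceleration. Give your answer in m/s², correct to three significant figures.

1210

ω = 2π·1706/60 = 178.7 rad/s
x(θ) = r cosθ + √(L² − r² sin²θ); with ω constant, a = ω²·d²x/dθ².
d²x/dθ² = −r cosθ − r²(cos2θ)/√u − r⁴ sin²2θ/(4u^{3/2}),  u = L² − r² sin²θ = 0.1337 m².
Substituting r = 0.0777 m, L = 0.373 m, θ = 108.5°: d²x/dθ² = +0.037773 m.
a = ω²·d²x/dθ² = (178.7)²·(+0.037773) = +1205.6 m/s²;  |a| = 1205.6 m/s².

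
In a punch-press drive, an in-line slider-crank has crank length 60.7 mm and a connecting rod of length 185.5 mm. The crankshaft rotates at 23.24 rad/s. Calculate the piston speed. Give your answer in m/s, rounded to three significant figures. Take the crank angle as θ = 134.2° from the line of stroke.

ω = 23.24 rad/s
For an in-line slider-crank, x = r cosθ + √(L² − r² sin²θ), so v = −rω sinθ·[1 + r cosθ/√(L² − r² sin²θ)].
With r = 0.0607 m, L = 0.1855 m, θ = 134.2°: √(L² − r² sin²θ) = 0.18032 m.
v = −0.0607·23.24·0.71691·[1 + 0.0607·-0.69717/0.18032] = -0.77399 m/s.
|v| = 0.77399 m/s.

0.774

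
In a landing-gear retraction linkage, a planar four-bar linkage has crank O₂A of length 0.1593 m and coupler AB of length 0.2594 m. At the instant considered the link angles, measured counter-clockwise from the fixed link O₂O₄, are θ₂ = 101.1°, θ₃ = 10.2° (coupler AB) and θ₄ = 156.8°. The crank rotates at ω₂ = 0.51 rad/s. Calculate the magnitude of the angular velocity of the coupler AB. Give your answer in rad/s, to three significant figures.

0.470

ω₂ = 0.51 rad/s
Differentiating the loop-closure r₂e^{iθ₂}+r₃e^{iθ₃}=r₁+r₄e^{iθ₄} gives r₂ω₂e^{iθ₂}+r₃ω₃e^{iθ₃}=r₄ω₄e^{iθ₄}.
Eliminating the other unknown: ω₃ = r₂ω₂ sin(θ₄−θ₂) / [r₃ sin(θ₃−θ₄)].
Numerator sine = +0.82610; denominator sine = -0.55048.
Result = 0.1593·0.51·(+0.82610) / (0.2594·(-0.55048)) = -0.47001 rad/s; magnitude 0.47001 rad/s.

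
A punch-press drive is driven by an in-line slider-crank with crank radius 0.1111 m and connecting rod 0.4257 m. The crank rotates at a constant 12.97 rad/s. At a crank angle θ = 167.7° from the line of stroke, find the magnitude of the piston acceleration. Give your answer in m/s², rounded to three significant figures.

ω = 12.97 rad/s
x(θ) = r cosθ + √(L² − r² sin²θ); with ω constant, a = ω²·d²x/dθ².
d²x/dθ² = −r cosθ − r²(cos2θ)/√u − r⁴ sin²2θ/(4u^{3/2}),  u = L² − r² sin²θ = 0.18066 m².
Substituting r = 0.1111 m, L = 0.4257 m, θ = 167.7°: d²x/dθ² = +0.08206 m.
a = ω²·d²x/dθ² = (12.97)²·(+0.08206) = +13.804 m/s²;  |a| = 13.804 m/s².

13.8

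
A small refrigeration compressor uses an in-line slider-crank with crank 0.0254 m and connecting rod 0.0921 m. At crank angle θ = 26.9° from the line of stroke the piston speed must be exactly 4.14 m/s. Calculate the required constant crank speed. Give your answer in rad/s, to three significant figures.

For an in-line slider-crank, |v_piston| = rω|sinθ|·[1 + r cosθ/√(L² − r² sin²θ)].
With r = 0.0254 m, L = 0.0921 m, θ = 26.9°: the bracketed kinematic factor |dx/dθ| = 0.01434 m.
ω = v/|dx/dθ| = 4.14/0.01434 = 288.69 rad/s.

289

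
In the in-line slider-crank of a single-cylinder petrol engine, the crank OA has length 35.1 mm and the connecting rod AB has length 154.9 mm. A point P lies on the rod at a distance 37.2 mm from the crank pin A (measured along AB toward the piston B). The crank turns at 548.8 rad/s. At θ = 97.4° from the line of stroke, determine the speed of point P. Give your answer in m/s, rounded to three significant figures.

ω = 548.8 rad/s.  Crank-pin speed |V_A| = rω = 19.263 m/s, perpendicular to OA.
Rod angle: sinφ = −(r/L) sinθ ⇒ φ = -12.986°; ω_rod = −rω cosθ/√(L²−r²sin²θ) = +16.437 rad/s.
V_P = V_A + ω_rod × AP, with AP = 0.0372 m along the rod.
Components: V_Px = −rω sinθ − a·ω_rod·sinφ = -18.965 m/s;  V_Py = rω cosθ + a·ω_rod·cosφ = -1.8852 m/s.
|V_P| = √(V_Px² + V_Py²) = 19.059 m/s.

19.1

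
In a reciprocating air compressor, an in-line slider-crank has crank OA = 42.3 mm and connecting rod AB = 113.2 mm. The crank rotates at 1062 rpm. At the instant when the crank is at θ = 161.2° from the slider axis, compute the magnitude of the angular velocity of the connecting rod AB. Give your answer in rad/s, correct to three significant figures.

39.6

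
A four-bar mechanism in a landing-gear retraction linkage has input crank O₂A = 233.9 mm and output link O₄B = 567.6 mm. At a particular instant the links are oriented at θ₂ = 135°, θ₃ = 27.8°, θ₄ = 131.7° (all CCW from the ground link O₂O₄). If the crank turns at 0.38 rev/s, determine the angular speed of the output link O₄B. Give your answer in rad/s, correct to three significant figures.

ω₂ = 2.388 rad/s (from 0.38 rev/s).
Differentiating the loop-closure r₂e^{iθ₂}+r₃e^{iθ₃}=r₁+r₄e^{iθ₄} gives r₂ω₂e^{iθ₂}+r₃ω₃e^{iθ₃}=r₄ω₄e^{iθ₄}.
Eliminating the other unknown: ω₄ = r₂ω₂ sin(θ₂−θ₃) / [r₄ sin(θ₄−θ₃)].
Numerator sine = +0.95528; denominator sine = +0.97072.
Result = 0.2339·2.388·(+0.95528) / (0.5676·(+0.97072)) = +0.96825 rad/s; magnitude 0.96825 rad/s.

0.968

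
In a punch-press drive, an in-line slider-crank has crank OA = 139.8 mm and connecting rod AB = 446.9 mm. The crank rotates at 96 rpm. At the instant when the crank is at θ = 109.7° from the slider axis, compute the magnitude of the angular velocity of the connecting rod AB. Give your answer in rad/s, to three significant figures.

1.11

ω = 10.05 rad/s (converted from 96 rpm).
The rod makes angle φ with the slider axis where L sinφ = r sinθ; differentiating, L cosφ·φ̇ = r ω cosθ.
L cosφ = √(L² − r² sin²θ) = 0.42708 m.
|ω_rod| = r ω |cosθ| / √(L² − r² sin²θ) = 0.1398·10.05·0.33710/0.42708 = 1.1093 rad/s.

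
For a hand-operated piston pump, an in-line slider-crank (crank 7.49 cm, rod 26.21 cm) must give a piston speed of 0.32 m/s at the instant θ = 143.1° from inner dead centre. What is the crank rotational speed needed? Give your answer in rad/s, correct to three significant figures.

9.26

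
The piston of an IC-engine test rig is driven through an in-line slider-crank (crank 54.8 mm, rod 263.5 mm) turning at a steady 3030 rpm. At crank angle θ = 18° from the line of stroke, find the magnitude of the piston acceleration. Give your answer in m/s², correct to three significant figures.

6180

ω = 2π·3030/60 = 317.3 rad/s
x(θ) = r cosθ + √(L² − r² sin²θ); with ω constant, a = ω²·d²x/dθ².
d²x/dθ² = −r cosθ − r²(cos2θ)/√u − r⁴ sin²2θ/(4u^{3/2}),  u = L² − r² sin²θ = 0.0691455 m².
Substituting r = 0.0548 m, L = 0.2635 m, θ = 18°: d²x/dθ² = -0.0614 m.
a = ω²·d²x/dθ² = (317.3)²·(-0.0614) = -6181.7 m/s²;  |a| = 6181.7 m/s².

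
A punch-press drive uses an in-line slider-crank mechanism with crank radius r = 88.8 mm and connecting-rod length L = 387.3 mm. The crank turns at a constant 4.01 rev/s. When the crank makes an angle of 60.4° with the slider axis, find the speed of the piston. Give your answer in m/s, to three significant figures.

ω = 2π·4.01 = 25.2 rad/s
For an in-line slider-crank, x = r cosθ + √(L² − r² sin²θ), so v = −rω sinθ·[1 + r cosθ/√(L² − r² sin²θ)].
With r = 0.0888 m, L = 0.3873 m, θ = 60.4°: √(L² − r² sin²θ) = 0.37953 m.
v = −0.0888·25.2·0.86949·[1 + 0.0888·0.49394/0.37953] = -2.1702 m/s.
|v| = 2.1702 m/s.

2.17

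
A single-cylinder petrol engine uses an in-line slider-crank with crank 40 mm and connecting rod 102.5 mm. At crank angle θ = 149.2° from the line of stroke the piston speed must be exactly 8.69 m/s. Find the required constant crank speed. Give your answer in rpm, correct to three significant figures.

6160

For an in-line slider-crank, |v_piston| = rω|sinθ|·[1 + r cosθ/√(L² − r² sin²θ)].
With r = 0.04 m, L = 0.1025 m, θ = 149.2°: the bracketed kinematic factor |dx/dθ| = 0.013475 m.
ω = v/|dx/dθ| = 8.69/0.013475 = 644.91 rad/s.
N = 60ω/(2π) = 6158.4 rpm.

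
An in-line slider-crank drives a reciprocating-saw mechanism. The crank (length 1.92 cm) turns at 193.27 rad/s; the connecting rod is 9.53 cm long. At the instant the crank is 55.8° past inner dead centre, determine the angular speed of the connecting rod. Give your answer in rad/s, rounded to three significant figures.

22.2

ω = 193.3 rad/s
The rod makes angle φ with the slider axis where L sinφ = r sinθ; differentiating, L cosφ·φ̇ = r ω cosθ.
L cosφ = √(L² − r² sin²θ) = 0.093968 m.
|ω_rod| = r ω |cosθ| / √(L² − r² sin²θ) = 0.0192·193.3·0.56208/0.093968 = 22.197 rad/s.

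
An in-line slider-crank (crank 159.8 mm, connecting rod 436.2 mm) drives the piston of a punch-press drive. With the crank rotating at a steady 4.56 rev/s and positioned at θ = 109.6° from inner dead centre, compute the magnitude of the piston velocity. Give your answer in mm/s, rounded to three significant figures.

3750

ω = 2π·4.56 = 28.65 rad/s
For an in-line slider-crank, x = r cosθ + √(L² − r² sin²θ), so v = −rω sinθ·[1 + r cosθ/√(L² − r² sin²θ)].
With r = 0.1598 m, L = 0.4362 m, θ = 109.6°: √(L² − r² sin²θ) = 0.4094 m.
v = −0.1598·28.65·0.94206·[1 + 0.1598·-0.33545/0.4094] = -3.7484 m/s.
|v| = 3.7484 m/s = 3748.4 mm/s.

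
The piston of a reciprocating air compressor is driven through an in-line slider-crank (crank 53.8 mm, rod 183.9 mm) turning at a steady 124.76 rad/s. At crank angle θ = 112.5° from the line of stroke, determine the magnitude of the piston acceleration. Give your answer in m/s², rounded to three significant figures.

497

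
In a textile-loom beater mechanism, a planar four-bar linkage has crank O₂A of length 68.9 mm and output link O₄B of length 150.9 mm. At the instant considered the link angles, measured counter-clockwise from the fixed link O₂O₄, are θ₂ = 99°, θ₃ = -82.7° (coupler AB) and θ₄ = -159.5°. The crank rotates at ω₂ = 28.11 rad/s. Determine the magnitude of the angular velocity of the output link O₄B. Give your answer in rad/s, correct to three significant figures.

ω₂ = 28.11 rad/s
Differentiating the loop-closure r₂e^{iθ₂}+r₃e^{iθ₃}=r₁+r₄e^{iθ₄} gives r₂ω₂e^{iθ₂}+r₃ω₃e^{iθ₃}=r₄ω₄e^{iθ₄}.
Eliminating the other unknown: ω₄ = r₂ω₂ sin(θ₂−θ₃) / [r₄ sin(θ₄−θ₃)].
Numerator sine = -0.02967; denominator sine = -0.97358.
Result = 0.0689·28.11·(-0.02967) / (0.1509·(-0.97358)) = +0.39109 rad/s; magnitude 0.39109 rad/s.

0.391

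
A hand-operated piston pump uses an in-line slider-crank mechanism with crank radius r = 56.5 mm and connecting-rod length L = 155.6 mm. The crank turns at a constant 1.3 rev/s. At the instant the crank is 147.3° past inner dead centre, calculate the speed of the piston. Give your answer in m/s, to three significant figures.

ω = 2π·1.3 = 8.168 rad/s
For an in-line slider-crank, x = r cosθ + √(L² − r² sin²θ), so v = −rω sinθ·[1 + r cosθ/√(L² − r² sin²θ)].
With r = 0.0565 m, L = 0.1556 m, θ = 147.3°: √(L² − r² sin²θ) = 0.15258 m.
v = −0.0565·8.168·0.54024·[1 + 0.0565·-0.84151/0.15258] = -0.17163 m/s.
|v| = 0.17163 m/s.

0.172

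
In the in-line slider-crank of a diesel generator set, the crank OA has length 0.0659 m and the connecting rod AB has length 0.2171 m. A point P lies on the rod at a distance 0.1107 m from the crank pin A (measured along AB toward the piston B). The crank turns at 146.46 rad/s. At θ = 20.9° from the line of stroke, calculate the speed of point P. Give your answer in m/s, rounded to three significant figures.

5.92

ω = 146.5 rad/s.  Crank-pin speed |V_A| = rω = 9.6517 m/s, perpendicular to OA.
Rod angle: sinφ = −(r/L) sinθ ⇒ φ = -6.217°; ω_rod = −rω cosθ/√(L²−r²sin²θ) = -41.778 rad/s.
V_P = V_A + ω_rod × AP, with AP = 0.1107 m along the rod.
Components: V_Px = −rω sinθ − a·ω_rod·sinφ = -3.9439 m/s;  V_Py = rω cosθ + a·ω_rod·cosφ = +4.419 m/s.
|V_P| = √(V_Px² + V_Py²) = 5.9231 m/s.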